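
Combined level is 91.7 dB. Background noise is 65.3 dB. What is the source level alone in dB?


Given values:
  L_total = 91.7 dB, L_bg = 65.3 dB
Formula: L_source = 10 * log10(10^(L_total/10) - 10^(L_bg/10))
Convert to linear:
  10^(91.7/10) = 1479108388.1682
  10^(65.3/10) = 3388441.5614
Difference: 1479108388.1682 - 3388441.5614 = 1475719946.6068
L_source = 10 * log10(1475719946.6068) = 91.69

91.69 dB


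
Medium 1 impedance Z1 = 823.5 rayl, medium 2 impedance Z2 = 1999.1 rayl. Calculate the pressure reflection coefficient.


Given values:
  Z1 = 823.5 rayl, Z2 = 1999.1 rayl
Formula: R = (Z2 - Z1) / (Z2 + Z1)
Numerator: Z2 - Z1 = 1999.1 - 823.5 = 1175.6
Denominator: Z2 + Z1 = 1999.1 + 823.5 = 2822.6
R = 1175.6 / 2822.6 = 0.4165

0.4165


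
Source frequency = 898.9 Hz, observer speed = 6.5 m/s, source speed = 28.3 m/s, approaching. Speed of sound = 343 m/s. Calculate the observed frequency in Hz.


Given values:
  f_s = 898.9 Hz, v_o = 6.5 m/s, v_s = 28.3 m/s
  Direction: approaching
Formula: f_o = f_s * (c + v_o) / (c - v_s)
Numerator: c + v_o = 343 + 6.5 = 349.5
Denominator: c - v_s = 343 - 28.3 = 314.7
f_o = 898.9 * 349.5 / 314.7 = 998.3

998.3 Hz


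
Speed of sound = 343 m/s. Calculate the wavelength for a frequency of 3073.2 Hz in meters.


Given values:
  c = 343 m/s, f = 3073.2 Hz
Formula: lambda = c / f
lambda = 343 / 3073.2
lambda = 0.1116

0.1116 m


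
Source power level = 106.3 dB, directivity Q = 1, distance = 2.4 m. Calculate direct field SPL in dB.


Given values:
  Lw = 106.3 dB, Q = 1, r = 2.4 m
Formula: SPL = Lw + 10 * log10(Q / (4 * pi * r^2))
Compute 4 * pi * r^2 = 4 * pi * 2.4^2 = 72.3823
Compute Q / denom = 1 / 72.3823 = 0.01381553
Compute 10 * log10(0.01381553) = -18.5963
SPL = 106.3 + (-18.5963) = 87.7

87.7 dB


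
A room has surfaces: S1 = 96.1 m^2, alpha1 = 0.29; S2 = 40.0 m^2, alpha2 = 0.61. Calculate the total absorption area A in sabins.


Given surfaces:
  Surface 1: 96.1 * 0.29 = 27.869
  Surface 2: 40.0 * 0.61 = 24.4
Formula: A = sum(Si * alpha_i)
A = 27.869 + 24.4
A = 52.27

52.27 sabins


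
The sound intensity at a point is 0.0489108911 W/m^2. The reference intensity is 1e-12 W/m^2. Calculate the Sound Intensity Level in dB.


Given values:
  I = 0.0489108911 W/m^2
  I_ref = 1e-12 W/m^2
Formula: SIL = 10 * log10(I / I_ref)
Compute ratio: I / I_ref = 48910891100
Compute log10: log10(48910891100) = 10.689406
Multiply: SIL = 10 * 10.689406 = 106.89

106.89 dB


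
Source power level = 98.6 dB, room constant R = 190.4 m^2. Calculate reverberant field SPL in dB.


Given values:
  Lw = 98.6 dB, R = 190.4 m^2
Formula: SPL = Lw + 10 * log10(4 / R)
Compute 4 / R = 4 / 190.4 = 0.021008
Compute 10 * log10(0.021008) = -16.7762
SPL = 98.6 + (-16.7762) = 81.82

81.82 dB


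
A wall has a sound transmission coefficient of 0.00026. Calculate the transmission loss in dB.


Given values:
  tau = 0.00026
Formula: TL = 10 * log10(1 / tau)
Compute 1 / tau = 1 / 0.00026 = 3846.1538
Compute log10(3846.1538) = 3.585027
TL = 10 * 3.585027 = 35.85

35.85 dB


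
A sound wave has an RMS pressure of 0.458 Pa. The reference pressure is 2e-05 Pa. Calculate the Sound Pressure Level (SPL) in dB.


Given values:
  p = 0.458 Pa
  p_ref = 2e-05 Pa
Formula: SPL = 20 * log10(p / p_ref)
Compute ratio: p / p_ref = 0.458 / 2e-05 = 22900
Compute log10: log10(22900) = 4.359835
Multiply: SPL = 20 * 4.359835 = 87.2

87.2 dB


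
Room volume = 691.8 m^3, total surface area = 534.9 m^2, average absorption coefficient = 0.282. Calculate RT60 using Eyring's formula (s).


Given values:
  V = 691.8 m^3, S = 534.9 m^2, alpha = 0.282
Formula: RT60 = 0.161 * V / (-S * ln(1 - alpha))
Compute ln(1 - 0.282) = ln(0.718) = -0.331286
Denominator: -534.9 * -0.331286 = 177.2049
Numerator: 0.161 * 691.8 = 111.3798
RT60 = 111.3798 / 177.2049 = 0.629

0.629 s


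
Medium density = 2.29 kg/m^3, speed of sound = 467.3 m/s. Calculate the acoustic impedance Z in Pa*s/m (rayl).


Given values:
  rho = 2.29 kg/m^3
  c = 467.3 m/s
Formula: Z = rho * c
Z = 2.29 * 467.3
Z = 1070.12

1070.12 rayl


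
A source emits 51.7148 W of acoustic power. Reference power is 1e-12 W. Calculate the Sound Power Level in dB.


Given values:
  W = 51.7148 W
  W_ref = 1e-12 W
Formula: SWL = 10 * log10(W / W_ref)
Compute ratio: W / W_ref = 51714800000000
Compute log10: log10(51714800000000) = 13.713615
Multiply: SWL = 10 * 13.713615 = 137.14

137.14 dB


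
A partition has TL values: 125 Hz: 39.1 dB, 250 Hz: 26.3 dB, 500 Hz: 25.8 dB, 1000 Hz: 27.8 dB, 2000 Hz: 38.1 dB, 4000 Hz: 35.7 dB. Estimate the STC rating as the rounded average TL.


Given TL values at each frequency:
  125 Hz: 39.1 dB
  250 Hz: 26.3 dB
  500 Hz: 25.8 dB
  1000 Hz: 27.8 dB
  2000 Hz: 38.1 dB
  4000 Hz: 35.7 dB
Formula: STC ~ round(average of TL values)
Sum = 39.1 + 26.3 + 25.8 + 27.8 + 38.1 + 35.7 = 192.8
Average = 192.8 / 6 = 32.13
Rounded: 32

32


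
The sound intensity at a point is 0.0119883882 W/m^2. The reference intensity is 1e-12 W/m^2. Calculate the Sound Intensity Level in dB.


Given values:
  I = 0.0119883882 W/m^2
  I_ref = 1e-12 W/m^2
Formula: SIL = 10 * log10(I / I_ref)
Compute ratio: I / I_ref = 11988388200
Compute log10: log10(11988388200) = 10.078761
Multiply: SIL = 10 * 10.078761 = 100.79

100.79 dB


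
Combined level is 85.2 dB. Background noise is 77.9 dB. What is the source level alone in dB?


Given values:
  L_total = 85.2 dB, L_bg = 77.9 dB
Formula: L_source = 10 * log10(10^(L_total/10) - 10^(L_bg/10))
Convert to linear:
  10^(85.2/10) = 331131121.4826
  10^(77.9/10) = 61659500.1861
Difference: 331131121.4826 - 61659500.1861 = 269471621.2965
L_source = 10 * log10(269471621.2965) = 84.31

84.31 dB


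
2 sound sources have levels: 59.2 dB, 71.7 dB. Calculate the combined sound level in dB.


Formula: L_total = 10 * log10( sum(10^(Li/10)) )
  Source 1: 10^(59.2/10) = 831763.7711
  Source 2: 10^(71.7/10) = 14791083.8817
Sum of linear values = 15622847.6528
L_total = 10 * log10(15622847.6528) = 71.94

71.94 dB


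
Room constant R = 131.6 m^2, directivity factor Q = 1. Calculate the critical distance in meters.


Given values:
  R = 131.6 m^2, Q = 1
Formula: d_c = 0.141 * sqrt(Q * R)
Compute Q * R = 1 * 131.6 = 131.6
Compute sqrt(131.6) = 11.4717
d_c = 0.141 * 11.4717 = 1.618

1.618 m


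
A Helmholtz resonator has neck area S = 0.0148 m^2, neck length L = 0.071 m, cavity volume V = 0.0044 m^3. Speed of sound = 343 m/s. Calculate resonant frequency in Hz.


Given values:
  S = 0.0148 m^2, L = 0.071 m, V = 0.0044 m^3, c = 343 m/s
Formula: f = (c / (2*pi)) * sqrt(S / (V * L))
Compute V * L = 0.0044 * 0.071 = 0.0003124
Compute S / (V * L) = 0.0148 / 0.0003124 = 47.3752
Compute sqrt(47.3752) = 6.882964
Compute c / (2*pi) = 343 / 6.283185 = 54.590148
f = 54.590148 * 6.882964 = 375.74

375.74 Hz


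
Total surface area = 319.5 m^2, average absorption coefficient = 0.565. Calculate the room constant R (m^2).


Given values:
  S = 319.5 m^2, alpha = 0.565
Formula: R = S * alpha / (1 - alpha)
Numerator: 319.5 * 0.565 = 180.5175
Denominator: 1 - 0.565 = 0.435
R = 180.5175 / 0.435 = 414.98

414.98 m^2


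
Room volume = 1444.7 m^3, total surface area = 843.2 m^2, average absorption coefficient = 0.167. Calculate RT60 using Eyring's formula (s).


Given values:
  V = 1444.7 m^3, S = 843.2 m^2, alpha = 0.167
Formula: RT60 = 0.161 * V / (-S * ln(1 - alpha))
Compute ln(1 - 0.167) = ln(0.833) = -0.182722
Denominator: -843.2 * -0.182722 = 154.0712
Numerator: 0.161 * 1444.7 = 232.5967
RT60 = 232.5967 / 154.0712 = 1.51

1.51 s


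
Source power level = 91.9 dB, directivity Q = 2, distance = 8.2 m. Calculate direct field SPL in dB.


Given values:
  Lw = 91.9 dB, Q = 2, r = 8.2 m
Formula: SPL = Lw + 10 * log10(Q / (4 * pi * r^2))
Compute 4 * pi * r^2 = 4 * pi * 8.2^2 = 844.9628
Compute Q / denom = 2 / 844.9628 = 0.00236697
Compute 10 * log10(0.00236697) = -26.2581
SPL = 91.9 + (-26.2581) = 65.64

65.64 dB


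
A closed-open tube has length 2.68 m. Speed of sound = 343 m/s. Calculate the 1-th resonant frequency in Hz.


Given values:
  Tube type: closed-open, L = 2.68 m, c = 343 m/s, n = 1
Formula: f_n = (2n - 1) * c / (4 * L)
Compute 2n - 1 = 2*1 - 1 = 1
Compute 4 * L = 4 * 2.68 = 10.72
f = 1 * 343 / 10.72
f = 32.0

32.0 Hz


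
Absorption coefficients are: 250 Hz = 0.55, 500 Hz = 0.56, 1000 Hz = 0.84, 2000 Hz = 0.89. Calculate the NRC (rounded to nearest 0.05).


Given values:
  a_250 = 0.55, a_500 = 0.56
  a_1000 = 0.84, a_2000 = 0.89
Formula: NRC = (a250 + a500 + a1000 + a2000) / 4
Sum = 0.55 + 0.56 + 0.84 + 0.89 = 2.84
NRC = 2.84 / 4 = 0.71
Rounded to nearest 0.05: 0.7

0.7


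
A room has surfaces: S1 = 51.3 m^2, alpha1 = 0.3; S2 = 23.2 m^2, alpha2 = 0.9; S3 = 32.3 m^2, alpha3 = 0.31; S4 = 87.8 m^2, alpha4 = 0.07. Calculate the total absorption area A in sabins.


Given surfaces:
  Surface 1: 51.3 * 0.3 = 15.39
  Surface 2: 23.2 * 0.9 = 20.88
  Surface 3: 32.3 * 0.31 = 10.013
  Surface 4: 87.8 * 0.07 = 6.146
Formula: A = sum(Si * alpha_i)
A = 15.39 + 20.88 + 10.013 + 6.146
A = 52.43

52.43 sabins


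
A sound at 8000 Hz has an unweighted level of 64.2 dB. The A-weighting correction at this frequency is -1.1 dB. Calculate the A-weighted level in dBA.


Given values:
  SPL = 64.2 dB
  A-weighting at 8000 Hz = -1.1 dB
Formula: L_A = SPL + A_weight
L_A = 64.2 + (-1.1)
L_A = 63.1

63.1 dBA


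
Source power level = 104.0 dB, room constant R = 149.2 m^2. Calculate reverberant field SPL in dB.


Given values:
  Lw = 104.0 dB, R = 149.2 m^2
Formula: SPL = Lw + 10 * log10(4 / R)
Compute 4 / R = 4 / 149.2 = 0.02681
Compute 10 * log10(0.02681) = -15.717
SPL = 104.0 + (-15.717) = 88.28

88.28 dB


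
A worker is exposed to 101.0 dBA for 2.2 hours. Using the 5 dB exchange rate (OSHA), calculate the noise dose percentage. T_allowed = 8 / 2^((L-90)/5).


Given values:
  L = 101.0 dBA, T = 2.2 hours
Formula: T_allowed = 8 / 2^((L - 90) / 5)
Compute exponent: (101.0 - 90) / 5 = 2.2
Compute 2^(2.2) = 4.594793
T_allowed = 8 / 4.594793 = 1.741101 hours
Dose = (T / T_allowed) * 100
Dose = (2.2 / 1.741101) * 100 = 126.36

126.36 %


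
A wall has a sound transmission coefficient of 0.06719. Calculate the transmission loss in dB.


Given values:
  tau = 0.06719
Formula: TL = 10 * log10(1 / tau)
Compute 1 / tau = 1 / 0.06719 = 14.8832
Compute log10(14.8832) = 1.172696
TL = 10 * 1.172696 = 11.73

11.73 dB


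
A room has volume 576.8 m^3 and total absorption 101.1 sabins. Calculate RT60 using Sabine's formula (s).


Given values:
  V = 576.8 m^3
  A = 101.1 sabins
Formula: RT60 = 0.161 * V / A
Numerator: 0.161 * 576.8 = 92.8648
RT60 = 92.8648 / 101.1 = 0.919

0.919 s


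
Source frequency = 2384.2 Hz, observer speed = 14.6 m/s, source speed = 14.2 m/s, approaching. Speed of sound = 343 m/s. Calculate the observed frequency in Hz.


Given values:
  f_s = 2384.2 Hz, v_o = 14.6 m/s, v_s = 14.2 m/s
  Direction: approaching
Formula: f_o = f_s * (c + v_o) / (c - v_s)
Numerator: c + v_o = 343 + 14.6 = 357.6
Denominator: c - v_s = 343 - 14.2 = 328.8
f_o = 2384.2 * 357.6 / 328.8 = 2593.04

2593.04 Hz


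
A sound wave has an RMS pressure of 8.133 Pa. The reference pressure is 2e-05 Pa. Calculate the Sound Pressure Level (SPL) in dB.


Given values:
  p = 8.133 Pa
  p_ref = 2e-05 Pa
Formula: SPL = 20 * log10(p / p_ref)
Compute ratio: p / p_ref = 8.133 / 2e-05 = 406650
Compute log10: log10(406650) = 5.609221
Multiply: SPL = 20 * 5.609221 = 112.18

112.18 dB


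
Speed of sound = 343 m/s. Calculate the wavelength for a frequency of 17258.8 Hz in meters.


Given values:
  c = 343 m/s, f = 17258.8 Hz
Formula: lambda = c / f
lambda = 343 / 17258.8
lambda = 0.0199

0.0199 m


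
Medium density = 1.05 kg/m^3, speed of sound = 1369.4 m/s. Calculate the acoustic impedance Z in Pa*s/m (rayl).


Given values:
  rho = 1.05 kg/m^3
  c = 1369.4 m/s
Formula: Z = rho * c
Z = 1.05 * 1369.4
Z = 1437.87

1437.87 rayl


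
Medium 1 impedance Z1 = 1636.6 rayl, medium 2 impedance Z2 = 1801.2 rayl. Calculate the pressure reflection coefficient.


Given values:
  Z1 = 1636.6 rayl, Z2 = 1801.2 rayl
Formula: R = (Z2 - Z1) / (Z2 + Z1)
Numerator: Z2 - Z1 = 1801.2 - 1636.6 = 164.6
Denominator: Z2 + Z1 = 1801.2 + 1636.6 = 3437.8
R = 164.6 / 3437.8 = 0.0479

0.0479


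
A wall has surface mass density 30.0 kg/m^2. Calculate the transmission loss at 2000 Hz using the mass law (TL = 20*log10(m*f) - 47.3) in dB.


Given values:
  m = 30.0 kg/m^2, f = 2000 Hz
Formula: TL = 20 * log10(m * f) - 47.3
Compute m * f = 30.0 * 2000 = 60000.0
Compute log10(60000.0) = 4.778151
Compute 20 * 4.778151 = 95.563
TL = 95.563 - 47.3 = 48.26

48.26 dB


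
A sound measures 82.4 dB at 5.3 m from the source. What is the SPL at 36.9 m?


Given values:
  SPL1 = 82.4 dB, r1 = 5.3 m, r2 = 36.9 m
Formula: SPL2 = SPL1 - 20 * log10(r2 / r1)
Compute ratio: r2 / r1 = 36.9 / 5.3 = 6.9623
Compute log10: log10(6.9623) = 0.842753
Compute drop: 20 * 0.842753 = 16.8551
SPL2 = 82.4 - 16.8551 = 65.54

65.54 dB


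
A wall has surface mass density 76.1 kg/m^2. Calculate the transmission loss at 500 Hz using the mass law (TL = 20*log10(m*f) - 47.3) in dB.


Given values:
  m = 76.1 kg/m^2, f = 500 Hz
Formula: TL = 20 * log10(m * f) - 47.3
Compute m * f = 76.1 * 500 = 38050.0
Compute log10(38050.0) = 4.580355
Compute 20 * 4.580355 = 91.6071
TL = 91.6071 - 47.3 = 44.31

44.31 dB


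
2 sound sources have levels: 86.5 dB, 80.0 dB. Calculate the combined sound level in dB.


Formula: L_total = 10 * log10( sum(10^(Li/10)) )
  Source 1: 10^(86.5/10) = 446683592.151
  Source 2: 10^(80.0/10) = 100000000.0
Sum of linear values = 546683592.151
L_total = 10 * log10(546683592.151) = 87.38

87.38 dB


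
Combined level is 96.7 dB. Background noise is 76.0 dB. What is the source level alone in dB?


Given values:
  L_total = 96.7 dB, L_bg = 76.0 dB
Formula: L_source = 10 * log10(10^(L_total/10) - 10^(L_bg/10))
Convert to linear:
  10^(96.7/10) = 4677351412.872
  10^(76.0/10) = 39810717.0553
Difference: 4677351412.872 - 39810717.0553 = 4637540695.8167
L_source = 10 * log10(4637540695.8167) = 96.66

96.66 dB


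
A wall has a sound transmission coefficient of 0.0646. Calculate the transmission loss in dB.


Given values:
  tau = 0.0646
Formula: TL = 10 * log10(1 / tau)
Compute 1 / tau = 1 / 0.0646 = 15.4799
Compute log10(15.4799) = 1.189768
TL = 10 * 1.189768 = 11.9

11.9 dB


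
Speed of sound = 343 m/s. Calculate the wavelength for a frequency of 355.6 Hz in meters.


Given values:
  c = 343 m/s, f = 355.6 Hz
Formula: lambda = c / f
lambda = 343 / 355.6
lambda = 0.9646

0.9646 m


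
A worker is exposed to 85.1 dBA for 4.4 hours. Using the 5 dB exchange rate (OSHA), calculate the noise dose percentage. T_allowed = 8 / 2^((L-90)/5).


Given values:
  L = 85.1 dBA, T = 4.4 hours
Formula: T_allowed = 8 / 2^((L - 90) / 5)
Compute exponent: (85.1 - 90) / 5 = -0.98
Compute 2^(-0.98) = 0.50698
T_allowed = 8 / 0.50698 = 15.779715 hours
Dose = (T / T_allowed) * 100
Dose = (4.4 / 15.779715) * 100 = 27.88

27.88 %


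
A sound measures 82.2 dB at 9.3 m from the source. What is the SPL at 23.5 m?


Given values:
  SPL1 = 82.2 dB, r1 = 9.3 m, r2 = 23.5 m
Formula: SPL2 = SPL1 - 20 * log10(r2 / r1)
Compute ratio: r2 / r1 = 23.5 / 9.3 = 2.5269
Compute log10: log10(2.5269) = 0.402588
Compute drop: 20 * 0.402588 = 8.0518
SPL2 = 82.2 - 8.0518 = 74.15

74.15 dB


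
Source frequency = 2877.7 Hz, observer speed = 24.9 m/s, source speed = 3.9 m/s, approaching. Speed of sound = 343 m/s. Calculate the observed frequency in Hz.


Given values:
  f_s = 2877.7 Hz, v_o = 24.9 m/s, v_s = 3.9 m/s
  Direction: approaching
Formula: f_o = f_s * (c + v_o) / (c - v_s)
Numerator: c + v_o = 343 + 24.9 = 367.9
Denominator: c - v_s = 343 - 3.9 = 339.1
f_o = 2877.7 * 367.9 / 339.1 = 3122.11

3122.11 Hz


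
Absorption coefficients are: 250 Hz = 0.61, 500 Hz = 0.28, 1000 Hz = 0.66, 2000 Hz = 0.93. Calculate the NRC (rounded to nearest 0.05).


Given values:
  a_250 = 0.61, a_500 = 0.28
  a_1000 = 0.66, a_2000 = 0.93
Formula: NRC = (a250 + a500 + a1000 + a2000) / 4
Sum = 0.61 + 0.28 + 0.66 + 0.93 = 2.48
NRC = 2.48 / 4 = 0.62
Rounded to nearest 0.05: 0.6

0.6


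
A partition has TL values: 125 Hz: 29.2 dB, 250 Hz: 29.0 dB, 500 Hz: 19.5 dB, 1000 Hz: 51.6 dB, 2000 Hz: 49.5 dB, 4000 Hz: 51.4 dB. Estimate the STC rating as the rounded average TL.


Given TL values at each frequency:
  125 Hz: 29.2 dB
  250 Hz: 29.0 dB
  500 Hz: 19.5 dB
  1000 Hz: 51.6 dB
  2000 Hz: 49.5 dB
  4000 Hz: 51.4 dB
Formula: STC ~ round(average of TL values)
Sum = 29.2 + 29.0 + 19.5 + 51.6 + 49.5 + 51.4 = 230.2
Average = 230.2 / 6 = 38.37
Rounded: 38

38


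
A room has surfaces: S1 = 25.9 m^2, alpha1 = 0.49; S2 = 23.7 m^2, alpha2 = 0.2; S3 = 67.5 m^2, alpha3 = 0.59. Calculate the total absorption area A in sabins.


Given surfaces:
  Surface 1: 25.9 * 0.49 = 12.691
  Surface 2: 23.7 * 0.2 = 4.74
  Surface 3: 67.5 * 0.59 = 39.825
Formula: A = sum(Si * alpha_i)
A = 12.691 + 4.74 + 39.825
A = 57.26

57.26 sabins


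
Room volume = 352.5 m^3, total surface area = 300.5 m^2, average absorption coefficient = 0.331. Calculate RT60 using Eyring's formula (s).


Given values:
  V = 352.5 m^3, S = 300.5 m^2, alpha = 0.331
Formula: RT60 = 0.161 * V / (-S * ln(1 - alpha))
Compute ln(1 - 0.331) = ln(0.669) = -0.401971
Denominator: -300.5 * -0.401971 = 120.7923
Numerator: 0.161 * 352.5 = 56.7525
RT60 = 56.7525 / 120.7923 = 0.47

0.47 s


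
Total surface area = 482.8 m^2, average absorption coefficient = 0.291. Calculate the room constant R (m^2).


Given values:
  S = 482.8 m^2, alpha = 0.291
Formula: R = S * alpha / (1 - alpha)
Numerator: 482.8 * 0.291 = 140.4948
Denominator: 1 - 0.291 = 0.709
R = 140.4948 / 0.709 = 198.16

198.16 m^2


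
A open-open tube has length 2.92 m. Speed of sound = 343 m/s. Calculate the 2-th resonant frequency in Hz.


Given values:
  Tube type: open-open, L = 2.92 m, c = 343 m/s, n = 2
Formula: f_n = n * c / (2 * L)
Compute 2 * L = 2 * 2.92 = 5.84
f = 2 * 343 / 5.84
f = 117.47

117.47 Hz


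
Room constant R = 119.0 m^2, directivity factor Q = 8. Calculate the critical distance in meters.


Given values:
  R = 119.0 m^2, Q = 8
Formula: d_c = 0.141 * sqrt(Q * R)
Compute Q * R = 8 * 119.0 = 952.0
Compute sqrt(952.0) = 30.8545
d_c = 0.141 * 30.8545 = 4.35

4.35 m


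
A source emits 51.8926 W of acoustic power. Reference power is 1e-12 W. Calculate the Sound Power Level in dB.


Given values:
  W = 51.8926 W
  W_ref = 1e-12 W
Formula: SWL = 10 * log10(W / W_ref)
Compute ratio: W / W_ref = 51892600000000
Compute log10: log10(51892600000000) = 13.715105
Multiply: SWL = 10 * 13.715105 = 137.15

137.15 dB


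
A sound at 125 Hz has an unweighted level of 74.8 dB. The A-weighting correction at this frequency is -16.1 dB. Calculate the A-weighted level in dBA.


Given values:
  SPL = 74.8 dB
  A-weighting at 125 Hz = -16.1 dB
Formula: L_A = SPL + A_weight
L_A = 74.8 + (-16.1)
L_A = 58.7

58.7 dBA


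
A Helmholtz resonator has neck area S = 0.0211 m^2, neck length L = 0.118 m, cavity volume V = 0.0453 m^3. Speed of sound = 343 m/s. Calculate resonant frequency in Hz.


Given values:
  S = 0.0211 m^2, L = 0.118 m, V = 0.0453 m^3, c = 343 m/s
Formula: f = (c / (2*pi)) * sqrt(S / (V * L))
Compute V * L = 0.0453 * 0.118 = 0.0053454
Compute S / (V * L) = 0.0211 / 0.0053454 = 3.9473
Compute sqrt(3.9473) = 1.986781
Compute c / (2*pi) = 343 / 6.283185 = 54.590148
f = 54.590148 * 1.986781 = 108.46

108.46 Hz


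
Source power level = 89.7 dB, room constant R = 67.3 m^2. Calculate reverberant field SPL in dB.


Given values:
  Lw = 89.7 dB, R = 67.3 m^2
Formula: SPL = Lw + 10 * log10(4 / R)
Compute 4 / R = 4 / 67.3 = 0.059435
Compute 10 * log10(0.059435) = -12.2596
SPL = 89.7 + (-12.2596) = 77.44

77.44 dB


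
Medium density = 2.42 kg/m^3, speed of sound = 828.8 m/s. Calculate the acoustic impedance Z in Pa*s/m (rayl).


Given values:
  rho = 2.42 kg/m^3
  c = 828.8 m/s
Formula: Z = rho * c
Z = 2.42 * 828.8
Z = 2005.7

2005.7 rayl


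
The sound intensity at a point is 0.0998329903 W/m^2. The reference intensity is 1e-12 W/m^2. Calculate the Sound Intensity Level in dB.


Given values:
  I = 0.0998329903 W/m^2
  I_ref = 1e-12 W/m^2
Formula: SIL = 10 * log10(I / I_ref)
Compute ratio: I / I_ref = 99832990300
Compute log10: log10(99832990300) = 10.999274
Multiply: SIL = 10 * 10.999274 = 109.99

109.99 dB


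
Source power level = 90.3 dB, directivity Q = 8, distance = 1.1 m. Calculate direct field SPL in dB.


Given values:
  Lw = 90.3 dB, Q = 8, r = 1.1 m
Formula: SPL = Lw + 10 * log10(Q / (4 * pi * r^2))
Compute 4 * pi * r^2 = 4 * pi * 1.1^2 = 15.2053
Compute Q / denom = 8 / 15.2053 = 0.52613234
Compute 10 * log10(0.52613234) = -2.7891
SPL = 90.3 + (-2.7891) = 87.51

87.51 dB


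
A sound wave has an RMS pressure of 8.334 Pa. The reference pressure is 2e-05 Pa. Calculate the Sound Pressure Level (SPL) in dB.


Given values:
  p = 8.334 Pa
  p_ref = 2e-05 Pa
Formula: SPL = 20 * log10(p / p_ref)
Compute ratio: p / p_ref = 8.334 / 2e-05 = 416700
Compute log10: log10(416700) = 5.619824
Multiply: SPL = 20 * 5.619824 = 112.4

112.4 dB


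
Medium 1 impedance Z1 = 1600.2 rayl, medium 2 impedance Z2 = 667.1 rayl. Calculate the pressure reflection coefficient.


Given values:
  Z1 = 1600.2 rayl, Z2 = 667.1 rayl
Formula: R = (Z2 - Z1) / (Z2 + Z1)
Numerator: Z2 - Z1 = 667.1 - 1600.2 = -933.1
Denominator: Z2 + Z1 = 667.1 + 1600.2 = 2267.3
R = -933.1 / 2267.3 = -0.4115

-0.4115


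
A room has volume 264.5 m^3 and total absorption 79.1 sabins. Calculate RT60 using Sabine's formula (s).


Given values:
  V = 264.5 m^3
  A = 79.1 sabins
Formula: RT60 = 0.161 * V / A
Numerator: 0.161 * 264.5 = 42.5845
RT60 = 42.5845 / 79.1 = 0.538

0.538 s


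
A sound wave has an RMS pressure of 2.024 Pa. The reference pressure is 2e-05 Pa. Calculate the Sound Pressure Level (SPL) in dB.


Given values:
  p = 2.024 Pa
  p_ref = 2e-05 Pa
Formula: SPL = 20 * log10(p / p_ref)
Compute ratio: p / p_ref = 2.024 / 2e-05 = 101200
Compute log10: log10(101200) = 5.005181
Multiply: SPL = 20 * 5.005181 = 100.1

100.1 dB


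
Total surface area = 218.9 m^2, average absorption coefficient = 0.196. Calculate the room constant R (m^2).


Given values:
  S = 218.9 m^2, alpha = 0.196
Formula: R = S * alpha / (1 - alpha)
Numerator: 218.9 * 0.196 = 42.9044
Denominator: 1 - 0.196 = 0.804
R = 42.9044 / 0.804 = 53.36

53.36 m^2


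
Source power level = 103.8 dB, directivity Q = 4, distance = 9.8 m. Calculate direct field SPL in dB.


Given values:
  Lw = 103.8 dB, Q = 4, r = 9.8 m
Formula: SPL = Lw + 10 * log10(Q / (4 * pi * r^2))
Compute 4 * pi * r^2 = 4 * pi * 9.8^2 = 1206.8742
Compute Q / denom = 4 / 1206.8742 = 0.00331435
Compute 10 * log10(0.00331435) = -24.796
SPL = 103.8 + (-24.796) = 79.0

79.0 dB


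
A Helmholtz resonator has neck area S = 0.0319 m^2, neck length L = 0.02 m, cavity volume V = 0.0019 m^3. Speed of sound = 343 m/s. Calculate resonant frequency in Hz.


Given values:
  S = 0.0319 m^2, L = 0.02 m, V = 0.0019 m^3, c = 343 m/s
Formula: f = (c / (2*pi)) * sqrt(S / (V * L))
Compute V * L = 0.0019 * 0.02 = 3.8e-05
Compute S / (V * L) = 0.0319 / 3.8e-05 = 839.4737
Compute sqrt(839.4737) = 28.973673
Compute c / (2*pi) = 343 / 6.283185 = 54.590148
f = 54.590148 * 28.973673 = 1581.68

1581.68 Hz


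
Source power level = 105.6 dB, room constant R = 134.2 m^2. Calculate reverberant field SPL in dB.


Given values:
  Lw = 105.6 dB, R = 134.2 m^2
Formula: SPL = Lw + 10 * log10(4 / R)
Compute 4 / R = 4 / 134.2 = 0.029806
Compute 10 * log10(0.029806) = -15.257
SPL = 105.6 + (-15.257) = 90.34

90.34 dB


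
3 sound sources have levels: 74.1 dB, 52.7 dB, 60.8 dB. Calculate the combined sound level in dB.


Formula: L_total = 10 * log10( sum(10^(Li/10)) )
  Source 1: 10^(74.1/10) = 25703957.8277
  Source 2: 10^(52.7/10) = 186208.7137
  Source 3: 10^(60.8/10) = 1202264.4346
Sum of linear values = 27092430.976
L_total = 10 * log10(27092430.976) = 74.33

74.33 dB


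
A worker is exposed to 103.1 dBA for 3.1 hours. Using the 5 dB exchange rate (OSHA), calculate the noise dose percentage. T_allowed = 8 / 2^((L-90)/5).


Given values:
  L = 103.1 dBA, T = 3.1 hours
Formula: T_allowed = 8 / 2^((L - 90) / 5)
Compute exponent: (103.1 - 90) / 5 = 2.62
Compute 2^(2.62) = 6.147501
T_allowed = 8 / 6.147501 = 1.301342 hours
Dose = (T / T_allowed) * 100
Dose = (3.1 / 1.301342) * 100 = 238.22

238.22 %


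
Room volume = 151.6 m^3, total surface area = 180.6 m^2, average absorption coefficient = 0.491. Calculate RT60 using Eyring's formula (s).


Given values:
  V = 151.6 m^3, S = 180.6 m^2, alpha = 0.491
Formula: RT60 = 0.161 * V / (-S * ln(1 - alpha))
Compute ln(1 - 0.491) = ln(0.509) = -0.675307
Denominator: -180.6 * -0.675307 = 121.9604
Numerator: 0.161 * 151.6 = 24.4076
RT60 = 24.4076 / 121.9604 = 0.2

0.2 s


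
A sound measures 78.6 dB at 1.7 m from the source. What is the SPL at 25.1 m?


Given values:
  SPL1 = 78.6 dB, r1 = 1.7 m, r2 = 25.1 m
Formula: SPL2 = SPL1 - 20 * log10(r2 / r1)
Compute ratio: r2 / r1 = 25.1 / 1.7 = 14.7647
Compute log10: log10(14.7647) = 1.169225
Compute drop: 20 * 1.169225 = 23.3845
SPL2 = 78.6 - 23.3845 = 55.22

55.22 dB


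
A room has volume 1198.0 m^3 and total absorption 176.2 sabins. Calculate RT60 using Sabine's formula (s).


Given values:
  V = 1198.0 m^3
  A = 176.2 sabins
Formula: RT60 = 0.161 * V / A
Numerator: 0.161 * 1198.0 = 192.878
RT60 = 192.878 / 176.2 = 1.095

1.095 s


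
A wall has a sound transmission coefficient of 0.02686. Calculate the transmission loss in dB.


Given values:
  tau = 0.02686
Formula: TL = 10 * log10(1 / tau)
Compute 1 / tau = 1 / 0.02686 = 37.2301
Compute log10(37.2301) = 1.570894
TL = 10 * 1.570894 = 15.71

15.71 dB


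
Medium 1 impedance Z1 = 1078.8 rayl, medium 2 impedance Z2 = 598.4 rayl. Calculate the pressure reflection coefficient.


Given values:
  Z1 = 1078.8 rayl, Z2 = 598.4 rayl
Formula: R = (Z2 - Z1) / (Z2 + Z1)
Numerator: Z2 - Z1 = 598.4 - 1078.8 = -480.4
Denominator: Z2 + Z1 = 598.4 + 1078.8 = 1677.2
R = -480.4 / 1677.2 = -0.2864

-0.2864


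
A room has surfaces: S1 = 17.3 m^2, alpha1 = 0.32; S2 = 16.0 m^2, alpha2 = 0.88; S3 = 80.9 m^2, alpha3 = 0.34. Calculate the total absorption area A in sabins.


Given surfaces:
  Surface 1: 17.3 * 0.32 = 5.536
  Surface 2: 16.0 * 0.88 = 14.08
  Surface 3: 80.9 * 0.34 = 27.506
Formula: A = sum(Si * alpha_i)
A = 5.536 + 14.08 + 27.506
A = 47.12

47.12 sabins


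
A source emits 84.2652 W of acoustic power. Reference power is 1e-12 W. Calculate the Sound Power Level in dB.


Given values:
  W = 84.2652 W
  W_ref = 1e-12 W
Formula: SWL = 10 * log10(W / W_ref)
Compute ratio: W / W_ref = 84265200000000
Compute log10: log10(84265200000000) = 13.925648
Multiply: SWL = 10 * 13.925648 = 139.26

139.26 dB


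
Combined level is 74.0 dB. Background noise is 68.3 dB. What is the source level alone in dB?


Given values:
  L_total = 74.0 dB, L_bg = 68.3 dB
Formula: L_source = 10 * log10(10^(L_total/10) - 10^(L_bg/10))
Convert to linear:
  10^(74.0/10) = 25118864.3151
  10^(68.3/10) = 6760829.7539
Difference: 25118864.3151 - 6760829.7539 = 18358034.5612
L_source = 10 * log10(18358034.5612) = 72.64

72.64 dB


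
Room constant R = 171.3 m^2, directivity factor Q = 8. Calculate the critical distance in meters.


Given values:
  R = 171.3 m^2, Q = 8
Formula: d_c = 0.141 * sqrt(Q * R)
Compute Q * R = 8 * 171.3 = 1370.4
Compute sqrt(1370.4) = 37.0189
d_c = 0.141 * 37.0189 = 5.22

5.22 m


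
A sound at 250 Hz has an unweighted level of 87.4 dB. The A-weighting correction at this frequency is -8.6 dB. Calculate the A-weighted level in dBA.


Given values:
  SPL = 87.4 dB
  A-weighting at 250 Hz = -8.6 dB
Formula: L_A = SPL + A_weight
L_A = 87.4 + (-8.6)
L_A = 78.8

78.8 dBA


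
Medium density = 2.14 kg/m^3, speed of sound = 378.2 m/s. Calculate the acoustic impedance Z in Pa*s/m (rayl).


Given values:
  rho = 2.14 kg/m^3
  c = 378.2 m/s
Formula: Z = rho * c
Z = 2.14 * 378.2
Z = 809.35

809.35 rayl


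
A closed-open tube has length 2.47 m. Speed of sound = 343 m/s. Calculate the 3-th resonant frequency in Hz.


Given values:
  Tube type: closed-open, L = 2.47 m, c = 343 m/s, n = 3
Formula: f_n = (2n - 1) * c / (4 * L)
Compute 2n - 1 = 2*3 - 1 = 5
Compute 4 * L = 4 * 2.47 = 9.88
f = 5 * 343 / 9.88
f = 173.58

173.58 Hz


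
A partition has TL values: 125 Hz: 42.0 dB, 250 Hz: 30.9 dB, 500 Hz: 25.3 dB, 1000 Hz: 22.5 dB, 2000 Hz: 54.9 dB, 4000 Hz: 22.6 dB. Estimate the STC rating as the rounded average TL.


Given TL values at each frequency:
  125 Hz: 42.0 dB
  250 Hz: 30.9 dB
  500 Hz: 25.3 dB
  1000 Hz: 22.5 dB
  2000 Hz: 54.9 dB
  4000 Hz: 22.6 dB
Formula: STC ~ round(average of TL values)
Sum = 42.0 + 30.9 + 25.3 + 22.5 + 54.9 + 22.6 = 198.2
Average = 198.2 / 6 = 33.03
Rounded: 33

33


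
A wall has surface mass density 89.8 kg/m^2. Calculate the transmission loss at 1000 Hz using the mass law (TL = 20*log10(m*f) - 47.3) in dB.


Given values:
  m = 89.8 kg/m^2, f = 1000 Hz
Formula: TL = 20 * log10(m * f) - 47.3
Compute m * f = 89.8 * 1000 = 89800.0
Compute log10(89800.0) = 4.953276
Compute 20 * 4.953276 = 99.0655
TL = 99.0655 - 47.3 = 51.77

51.77 dB


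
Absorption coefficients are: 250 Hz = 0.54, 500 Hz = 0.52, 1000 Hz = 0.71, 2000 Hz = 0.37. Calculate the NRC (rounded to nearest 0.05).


Given values:
  a_250 = 0.54, a_500 = 0.52
  a_1000 = 0.71, a_2000 = 0.37
Formula: NRC = (a250 + a500 + a1000 + a2000) / 4
Sum = 0.54 + 0.52 + 0.71 + 0.37 = 2.14
NRC = 2.14 / 4 = 0.535
Rounded to nearest 0.05: 0.55

0.55


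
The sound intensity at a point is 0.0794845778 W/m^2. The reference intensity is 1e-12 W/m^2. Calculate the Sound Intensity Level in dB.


Given values:
  I = 0.0794845778 W/m^2
  I_ref = 1e-12 W/m^2
Formula: SIL = 10 * log10(I / I_ref)
Compute ratio: I / I_ref = 79484577800
Compute log10: log10(79484577800) = 10.900283
Multiply: SIL = 10 * 10.900283 = 109.0

109.0 dB


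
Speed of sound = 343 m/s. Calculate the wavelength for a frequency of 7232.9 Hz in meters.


Given values:
  c = 343 m/s, f = 7232.9 Hz
Formula: lambda = c / f
lambda = 343 / 7232.9
lambda = 0.0474

0.0474 m


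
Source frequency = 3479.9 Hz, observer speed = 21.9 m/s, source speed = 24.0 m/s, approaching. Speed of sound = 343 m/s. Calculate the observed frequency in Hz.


Given values:
  f_s = 3479.9 Hz, v_o = 21.9 m/s, v_s = 24.0 m/s
  Direction: approaching
Formula: f_o = f_s * (c + v_o) / (c - v_s)
Numerator: c + v_o = 343 + 21.9 = 364.9
Denominator: c - v_s = 343 - 24.0 = 319.0
f_o = 3479.9 * 364.9 / 319.0 = 3980.61

3980.61 Hz


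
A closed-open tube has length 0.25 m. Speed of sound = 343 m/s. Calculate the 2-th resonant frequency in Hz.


Given values:
  Tube type: closed-open, L = 0.25 m, c = 343 m/s, n = 2
Formula: f_n = (2n - 1) * c / (4 * L)
Compute 2n - 1 = 2*2 - 1 = 3
Compute 4 * L = 4 * 0.25 = 1.0
f = 3 * 343 / 1.0
f = 1029.0

1029.0 Hz


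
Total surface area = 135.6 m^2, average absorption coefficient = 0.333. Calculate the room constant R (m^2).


Given values:
  S = 135.6 m^2, alpha = 0.333
Formula: R = S * alpha / (1 - alpha)
Numerator: 135.6 * 0.333 = 45.1548
Denominator: 1 - 0.333 = 0.667
R = 45.1548 / 0.667 = 67.7

67.7 m^2


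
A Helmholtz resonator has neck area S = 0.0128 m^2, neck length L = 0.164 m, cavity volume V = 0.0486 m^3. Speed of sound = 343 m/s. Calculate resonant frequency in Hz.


Given values:
  S = 0.0128 m^2, L = 0.164 m, V = 0.0486 m^3, c = 343 m/s
Formula: f = (c / (2*pi)) * sqrt(S / (V * L))
Compute V * L = 0.0486 * 0.164 = 0.0079704
Compute S / (V * L) = 0.0128 / 0.0079704 = 1.6059
Compute sqrt(1.6059) = 1.267241
Compute c / (2*pi) = 343 / 6.283185 = 54.590148
f = 54.590148 * 1.267241 = 69.18

69.18 Hz


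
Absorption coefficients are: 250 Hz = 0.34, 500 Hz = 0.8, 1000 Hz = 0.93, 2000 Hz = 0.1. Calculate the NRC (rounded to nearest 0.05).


Given values:
  a_250 = 0.34, a_500 = 0.8
  a_1000 = 0.93, a_2000 = 0.1
Formula: NRC = (a250 + a500 + a1000 + a2000) / 4
Sum = 0.34 + 0.8 + 0.93 + 0.1 = 2.17
NRC = 2.17 / 4 = 0.5425
Rounded to nearest 0.05: 0.55

0.55


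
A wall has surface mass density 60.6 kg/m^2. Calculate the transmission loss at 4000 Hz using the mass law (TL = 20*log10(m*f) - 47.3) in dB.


Given values:
  m = 60.6 kg/m^2, f = 4000 Hz
Formula: TL = 20 * log10(m * f) - 47.3
Compute m * f = 60.6 * 4000 = 242400.0
Compute log10(242400.0) = 5.384533
Compute 20 * 5.384533 = 107.6907
TL = 107.6907 - 47.3 = 60.39

60.39 dB


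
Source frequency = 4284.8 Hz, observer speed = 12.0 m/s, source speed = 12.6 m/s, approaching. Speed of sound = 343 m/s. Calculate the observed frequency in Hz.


Given values:
  f_s = 4284.8 Hz, v_o = 12.0 m/s, v_s = 12.6 m/s
  Direction: approaching
Formula: f_o = f_s * (c + v_o) / (c - v_s)
Numerator: c + v_o = 343 + 12.0 = 355.0
Denominator: c - v_s = 343 - 12.6 = 330.4
f_o = 4284.8 * 355.0 / 330.4 = 4603.83

4603.83 Hz


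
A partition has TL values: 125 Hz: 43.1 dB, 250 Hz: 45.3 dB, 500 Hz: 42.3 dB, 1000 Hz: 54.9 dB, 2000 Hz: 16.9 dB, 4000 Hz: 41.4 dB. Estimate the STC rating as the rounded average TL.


Given TL values at each frequency:
  125 Hz: 43.1 dB
  250 Hz: 45.3 dB
  500 Hz: 42.3 dB
  1000 Hz: 54.9 dB
  2000 Hz: 16.9 dB
  4000 Hz: 41.4 dB
Formula: STC ~ round(average of TL values)
Sum = 43.1 + 45.3 + 42.3 + 54.9 + 16.9 + 41.4 = 243.9
Average = 243.9 / 6 = 40.65
Rounded: 41

41


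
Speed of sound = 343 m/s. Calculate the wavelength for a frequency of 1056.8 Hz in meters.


Given values:
  c = 343 m/s, f = 1056.8 Hz
Formula: lambda = c / f
lambda = 343 / 1056.8
lambda = 0.3246

0.3246 m


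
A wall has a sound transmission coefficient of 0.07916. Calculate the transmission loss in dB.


Given values:
  tau = 0.07916
Formula: TL = 10 * log10(1 / tau)
Compute 1 / tau = 1 / 0.07916 = 12.6326
Compute log10(12.6326) = 1.101493
TL = 10 * 1.101493 = 11.01

11.01 dB


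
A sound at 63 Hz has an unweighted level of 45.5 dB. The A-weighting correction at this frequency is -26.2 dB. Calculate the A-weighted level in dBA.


Given values:
  SPL = 45.5 dB
  A-weighting at 63 Hz = -26.2 dB
Formula: L_A = SPL + A_weight
L_A = 45.5 + (-26.2)
L_A = 19.3

19.3 dBA


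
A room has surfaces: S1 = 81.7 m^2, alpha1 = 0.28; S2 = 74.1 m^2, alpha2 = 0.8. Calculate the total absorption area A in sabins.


Given surfaces:
  Surface 1: 81.7 * 0.28 = 22.876
  Surface 2: 74.1 * 0.8 = 59.28
Formula: A = sum(Si * alpha_i)
A = 22.876 + 59.28
A = 82.16

82.16 sabins


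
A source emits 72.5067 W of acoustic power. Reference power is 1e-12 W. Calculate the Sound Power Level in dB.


Given values:
  W = 72.5067 W
  W_ref = 1e-12 W
Formula: SWL = 10 * log10(W / W_ref)
Compute ratio: W / W_ref = 72506700000000
Compute log10: log10(72506700000000) = 13.860378
Multiply: SWL = 10 * 13.860378 = 138.6

138.6 dB


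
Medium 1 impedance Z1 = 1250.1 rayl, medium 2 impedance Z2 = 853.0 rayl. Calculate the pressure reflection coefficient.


Given values:
  Z1 = 1250.1 rayl, Z2 = 853.0 rayl
Formula: R = (Z2 - Z1) / (Z2 + Z1)
Numerator: Z2 - Z1 = 853.0 - 1250.1 = -397.1
Denominator: Z2 + Z1 = 853.0 + 1250.1 = 2103.1
R = -397.1 / 2103.1 = -0.1888

-0.1888


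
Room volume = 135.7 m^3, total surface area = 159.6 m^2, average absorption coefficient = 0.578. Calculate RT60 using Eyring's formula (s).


Given values:
  V = 135.7 m^3, S = 159.6 m^2, alpha = 0.578
Formula: RT60 = 0.161 * V / (-S * ln(1 - alpha))
Compute ln(1 - 0.578) = ln(0.422) = -0.86275
Denominator: -159.6 * -0.86275 = 137.6949
Numerator: 0.161 * 135.7 = 21.8477
RT60 = 21.8477 / 137.6949 = 0.159

0.159 s


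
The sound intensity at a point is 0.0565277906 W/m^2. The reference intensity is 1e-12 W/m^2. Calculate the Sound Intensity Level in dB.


Given values:
  I = 0.0565277906 W/m^2
  I_ref = 1e-12 W/m^2
Formula: SIL = 10 * log10(I / I_ref)
Compute ratio: I / I_ref = 56527790600
Compute log10: log10(56527790600) = 10.752262
Multiply: SIL = 10 * 10.752262 = 107.52

107.52 dB


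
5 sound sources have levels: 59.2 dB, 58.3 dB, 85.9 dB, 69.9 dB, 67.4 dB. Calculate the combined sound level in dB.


Formula: L_total = 10 * log10( sum(10^(Li/10)) )
  Source 1: 10^(59.2/10) = 831763.7711
  Source 2: 10^(58.3/10) = 676082.9754
  Source 3: 10^(85.9/10) = 389045144.9943
  Source 4: 10^(69.9/10) = 9772372.2096
  Source 5: 10^(67.4/10) = 5495408.7386
Sum of linear values = 405820772.689
L_total = 10 * log10(405820772.689) = 86.08

86.08 dB


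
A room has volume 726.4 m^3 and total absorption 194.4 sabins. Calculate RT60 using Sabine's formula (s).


Given values:
  V = 726.4 m^3
  A = 194.4 sabins
Formula: RT60 = 0.161 * V / A
Numerator: 0.161 * 726.4 = 116.9504
RT60 = 116.9504 / 194.4 = 0.602

0.602 s


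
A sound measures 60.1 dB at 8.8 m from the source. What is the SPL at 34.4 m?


Given values:
  SPL1 = 60.1 dB, r1 = 8.8 m, r2 = 34.4 m
Formula: SPL2 = SPL1 - 20 * log10(r2 / r1)
Compute ratio: r2 / r1 = 34.4 / 8.8 = 3.9091
Compute log10: log10(3.9091) = 0.592077
Compute drop: 20 * 0.592077 = 11.8415
SPL2 = 60.1 - 11.8415 = 48.26

48.26 dB


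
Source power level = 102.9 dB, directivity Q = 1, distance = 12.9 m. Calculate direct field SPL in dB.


Given values:
  Lw = 102.9 dB, Q = 1, r = 12.9 m
Formula: SPL = Lw + 10 * log10(Q / (4 * pi * r^2))
Compute 4 * pi * r^2 = 4 * pi * 12.9^2 = 2091.1697
Compute Q / denom = 1 / 2091.1697 = 0.0004782
Compute 10 * log10(0.0004782) = -33.2039
SPL = 102.9 + (-33.2039) = 69.7

69.7 dB


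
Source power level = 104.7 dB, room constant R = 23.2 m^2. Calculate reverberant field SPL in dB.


Given values:
  Lw = 104.7 dB, R = 23.2 m^2
Formula: SPL = Lw + 10 * log10(4 / R)
Compute 4 / R = 4 / 23.2 = 0.172414
Compute 10 * log10(0.172414) = -7.6343
SPL = 104.7 + (-7.6343) = 97.07

97.07 dB


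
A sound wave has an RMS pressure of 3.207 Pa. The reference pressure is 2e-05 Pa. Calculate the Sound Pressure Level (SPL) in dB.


Given values:
  p = 3.207 Pa
  p_ref = 2e-05 Pa
Formula: SPL = 20 * log10(p / p_ref)
Compute ratio: p / p_ref = 3.207 / 2e-05 = 160350
Compute log10: log10(160350) = 5.205069
Multiply: SPL = 20 * 5.205069 = 104.1

104.1 dB


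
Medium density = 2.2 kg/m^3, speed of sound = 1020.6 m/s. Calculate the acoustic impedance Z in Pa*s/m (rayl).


Given values:
  rho = 2.2 kg/m^3
  c = 1020.6 m/s
Formula: Z = rho * c
Z = 2.2 * 1020.6
Z = 2245.32

2245.32 rayl


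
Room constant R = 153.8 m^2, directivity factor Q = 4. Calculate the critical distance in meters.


Given values:
  R = 153.8 m^2, Q = 4
Formula: d_c = 0.141 * sqrt(Q * R)
Compute Q * R = 4 * 153.8 = 615.2
Compute sqrt(615.2) = 24.8032
d_c = 0.141 * 24.8032 = 3.497

3.497 m


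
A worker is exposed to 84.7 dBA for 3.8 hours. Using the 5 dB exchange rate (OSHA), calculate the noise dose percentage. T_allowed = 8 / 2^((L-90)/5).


Given values:
  L = 84.7 dBA, T = 3.8 hours
Formula: T_allowed = 8 / 2^((L - 90) / 5)
Compute exponent: (84.7 - 90) / 5 = -1.06
Compute 2^(-1.06) = 0.479632
T_allowed = 8 / 0.479632 = 16.679454 hours
Dose = (T / T_allowed) * 100
Dose = (3.8 / 16.679454) * 100 = 22.78

22.78 %


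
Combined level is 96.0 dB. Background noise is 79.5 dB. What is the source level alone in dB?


Given values:
  L_total = 96.0 dB, L_bg = 79.5 dB
Formula: L_source = 10 * log10(10^(L_total/10) - 10^(L_bg/10))
Convert to linear:
  10^(96.0/10) = 3981071705.535
  10^(79.5/10) = 89125093.8134
Difference: 3981071705.535 - 89125093.8134 = 3891946611.7216
L_source = 10 * log10(3891946611.7216) = 95.9

95.9 dB


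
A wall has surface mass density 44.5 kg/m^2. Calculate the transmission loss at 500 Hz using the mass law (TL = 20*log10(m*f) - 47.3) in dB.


Given values:
  m = 44.5 kg/m^2, f = 500 Hz
Formula: TL = 20 * log10(m * f) - 47.3
Compute m * f = 44.5 * 500 = 22250.0
Compute log10(22250.0) = 4.34733
Compute 20 * 4.34733 = 86.9466
TL = 86.9466 - 47.3 = 39.65

39.65 dB
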